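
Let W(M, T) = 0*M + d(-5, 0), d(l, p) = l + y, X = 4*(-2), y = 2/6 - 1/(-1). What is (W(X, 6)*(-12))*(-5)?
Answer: -220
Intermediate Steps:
y = 4/3 (y = 2*(⅙) - 1*(-1) = ⅓ + 1 = 4/3 ≈ 1.3333)
X = -8
d(l, p) = 4/3 + l (d(l, p) = l + 4/3 = 4/3 + l)
W(M, T) = -11/3 (W(M, T) = 0*M + (4/3 - 5) = 0 - 11/3 = -11/3)
(W(X, 6)*(-12))*(-5) = -11/3*(-12)*(-5) = 44*(-5) = -220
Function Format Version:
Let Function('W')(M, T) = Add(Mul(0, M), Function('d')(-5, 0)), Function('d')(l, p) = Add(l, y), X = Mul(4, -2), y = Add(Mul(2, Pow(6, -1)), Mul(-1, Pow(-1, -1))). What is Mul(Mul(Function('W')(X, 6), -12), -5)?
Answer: -220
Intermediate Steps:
y = Rational(4, 3) (y = Add(Mul(2, Rational(1, 6)), Mul(-1, -1)) = Add(Rational(1, 3), 1) = Rational(4, 3) ≈ 1.3333)
X = -8
Function('d')(l, p) = Add(Rational(4, 3), l) (Function('d')(l, p) = Add(l, Rational(4, 3)) = Add(Rational(4, 3), l))
Function('W')(M, T) = Rational(-11, 3) (Function('W')(M, T) = Add(Mul(0, M), Add(Rational(4, 3), -5)) = Add(0, Rational(-11, 3)) = Rational(-11, 3))
Mul(Mul(Function('W')(X, 6), -12), -5) = Mul(Mul(Rational(-11, 3), -12), -5) = Mul(44, -5) = -220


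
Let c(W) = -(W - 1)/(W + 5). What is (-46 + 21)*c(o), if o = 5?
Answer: 10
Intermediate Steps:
c(W) = -(-1 + W)/(5 + W)
(-46 + 21)*c(o) = (-46 + 21)*((1 - 1*5)/(5 + 5)) = -25*(1 - 5)/10 = -5*(-4)/2 = -25*(-2/5) = 10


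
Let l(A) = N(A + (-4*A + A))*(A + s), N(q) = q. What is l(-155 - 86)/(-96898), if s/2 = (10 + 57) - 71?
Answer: 60009/48449 ≈ 1.2386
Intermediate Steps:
s = -8 (s = 2*((10 + 57) - 71) = 2*(67 - 71) = 2*(-4) = -8)
l(A) = -2*A*(-8 + A) (l(A) = (A + (-4*A + A))*(A - 8) = (A - 3*A)*(-8 + A) = (-2*A)*(-8 + A) = -2*A*(-8 + A))
l(-155 - 86)/(-96898) = (2*(-155 - 86)*(8 - (-155 - 86)))/(-96898) = (2*(-241)*(8 - 1*(-241)))*(-1/96898) = (2*(-241)*(8 + 241))*(-1/96898) = (2*(-241)*249)*(-1/96898) = -120018*(-1/96898) = 60009/48449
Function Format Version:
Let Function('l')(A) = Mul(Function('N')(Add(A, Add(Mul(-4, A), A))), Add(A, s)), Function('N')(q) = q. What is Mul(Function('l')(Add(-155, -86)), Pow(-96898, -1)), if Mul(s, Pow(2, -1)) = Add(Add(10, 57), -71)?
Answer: Rational(60009, 48449) ≈ 1.2386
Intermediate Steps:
s = -8 (s = Mul(2, Add(Add(10, 57), -71)) = Mul(2, Add(67, -71)) = Mul(2, -4) = -8)
Function('l')(A) = Mul(-2, A, Add(-8, A)) (Function('l')(A) = Mul(Add(A, Add(Mul(-4, A), A)), Add(A, -8)) = Mul(Add(A, Mul(-3, A)), Add(-8, A)) = Mul(Mul(-2, A), Add(-8, A)) = Mul(-2, A, Add(-8, A)))
Mul(Function('l')(Add(-155, -86)), Pow(-96898, -1)) = Mul(Mul(2, Add(-155, -86), Add(8, Mul(-1, Add(-155, -86)))), Pow(-96898, -1)) = Mul(Mul(2, -241, Add(8, Mul(-1, -241))), Rational(-1, 96898)) = Mul(Mul(2, -241, Add(8, 241)), Rational(-1, 96898)) = Mul(Mul(2, -241, 249), Rational(-1, 96898)) = Mul(-120018, Rational(-1, 96898)) = Rational(60009, 48449)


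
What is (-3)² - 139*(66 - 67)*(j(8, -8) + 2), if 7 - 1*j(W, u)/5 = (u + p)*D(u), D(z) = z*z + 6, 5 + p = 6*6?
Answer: -1113798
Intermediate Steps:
p = 31 (p = -5 + 6*6 = -5 + 36 = 31)
D(z) = 6 + z² (D(z) = z² + 6 = 6 + z²)
j(W, u) = 35 - 5*(6 + u²)*(31 + u) (j(W, u) = 35 - 5*(u + 31)*(6 + u²) = 35 - 5*(31 + u)*(6 + u²) = 35 - 5*(6 + u²)*(31 + u))
(-3)² - 139*(66 - 67)*(j(8, -8) + 2) = (-3)² - 139*(66 - 67)*((-895 - 155*(-8)² - 5*(-8)*(6 + (-8)²)) + 2) = 9 - (-139)*((-895 - 155*64 - 5*(-8)*(6 + 64)) + 2) = 9 - (-139)*((-895 - 9920 - 5*(-8)*70) + 2) = 9 - (-139)*((-895 - 9920 + 2800) + 2) = 9 - (-139)*(-8015 + 2) = 9 - (-139)*(-8013) = 9 - 139*8013 = 9 - 1113807 = -1113798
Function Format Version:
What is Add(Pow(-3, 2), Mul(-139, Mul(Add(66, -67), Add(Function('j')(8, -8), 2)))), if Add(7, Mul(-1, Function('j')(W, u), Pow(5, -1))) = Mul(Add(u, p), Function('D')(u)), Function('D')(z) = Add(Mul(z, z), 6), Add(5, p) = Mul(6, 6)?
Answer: -1113798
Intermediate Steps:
p = 31 (p = Add(-5, Mul(6, 6)) = Add(-5, 36) = 31)
Function('D')(z) = Add(6, Pow(z, 2)) (Function('D')(z) = Add(Pow(z, 2), 6) = Add(6, Pow(z, 2)))
Function('j')(W, u) = Add(35, Mul(-5, Add(6, Pow(u, 2)), Add(31, u))) (Function('j')(W, u) = Add(35, Mul(-5, Mul(Add(u, 31), Add(6, Pow(u, 2))))) = Add(35, Mul(-5, Mul(Add(31, u), Add(6, Pow(u, 2))))) = Add(35, Mul(-5, Mul(Add(6, Pow(u, 2)), Add(31, u)))) = Add(35, Mul(-5, Add(6, Pow(u, 2)), Add(31, u))))
Add(Pow(-3, 2), Mul(-139, Mul(Add(66, -67), Add(Function('j')(8, -8), 2)))) = Add(Pow(-3, 2), Mul(-139, Mul(Add(66, -67), Add(Add(-895, Mul(-155, Pow(-8, 2)), Mul(-5, -8, Add(6, Pow(-8, 2)))), 2)))) = Add(9, Mul(-139, Mul(-1, Add(Add(-895, Mul(-155, 64), Mul(-5, -8, Add(6, 64))), 2)))) = Add(9, Mul(-139, Mul(-1, Add(Add(-895, -9920, Mul(-5, -8, 70)), 2)))) = Add(9, Mul(-139, Mul(-1, Add(Add(-895, -9920, 2800), 2)))) = Add(9, Mul(-139, Mul(-1, Add(-8015, 2)))) = Add(9, Mul(-139, Mul(-1, -8013))) = Add(9, Mul(-139, 8013)) = Add(9, -1113807) = -1113798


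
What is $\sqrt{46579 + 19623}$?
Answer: $\sqrt{66202} \approx 257.3$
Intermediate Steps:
$\sqrt{46579 + 19623} = \sqrt{66202}$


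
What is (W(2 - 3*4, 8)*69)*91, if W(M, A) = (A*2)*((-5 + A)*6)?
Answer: 1808352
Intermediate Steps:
W(M, A) = 2*A*(-30 + 6*A) (W(M, A) = (2*A)*(-30 + 6*A) = 2*A*(-30 + 6*A))
(W(2 - 3*4, 8)*69)*91 = ((12*8*(-5 + 8))*69)*91 = ((12*8*3)*69)*91 = (288*69)*91 = 19872*91 = 1808352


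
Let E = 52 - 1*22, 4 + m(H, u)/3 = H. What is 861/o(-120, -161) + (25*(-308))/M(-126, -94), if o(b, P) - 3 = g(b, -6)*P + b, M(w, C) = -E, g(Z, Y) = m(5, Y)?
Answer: 153139/600 ≈ 255.23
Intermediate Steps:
m(H, u) = -12 + 3*H
g(Z, Y) = 3 (g(Z, Y) = -12 + 3*5 = -12 + 15 = 3)
E = 30 (E = 52 - 22 = 30)
M(w, C) = -30 (M(w, C) = -1*30 = -30)
o(b, P) = 3 + b + 3*P (o(b, P) = 3 + (3*P + b) = 3 + (b + 3*P) = 3 + b + 3*P)
861/o(-120, -161) + (25*(-308))/M(-126, -94) = 861/(3 - 120 + 3*(-161)) + (25*(-308))/(-30) = 861/(3 - 120 - 483) - 7700*(-1/30) = 861/(-600) + 770/3 = 861*(-1/600) + 770/3 = -287/200 + 770/3 = 153139/600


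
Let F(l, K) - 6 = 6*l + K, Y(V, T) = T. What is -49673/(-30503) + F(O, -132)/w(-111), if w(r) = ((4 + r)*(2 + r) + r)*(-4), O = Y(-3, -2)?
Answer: 1149749699/704741312 ≈ 1.6314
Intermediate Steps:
O = -2
F(l, K) = 6 + K + 6*l (F(l, K) = 6 + (6*l + K) = 6 + (K + 6*l) = 6 + K + 6*l)
w(r) = -4*r - 4*(2 + r)*(4 + r) (w(r) = ((2 + r)*(4 + r) + r)*(-4) = (r + (2 + r)*(4 + r))*(-4) = -4*r - 4*(2 + r)*(4 + r))
-49673/(-30503) + F(O, -132)/w(-111) = -49673/(-30503) + (6 - 132 + 6*(-2))/(-32 - 28*(-111) - 4*(-111)²) = -49673*(-1/30503) + (6 - 132 - 12)/(-32 + 3108 - 4*12321) = 49673/30503 - 138/(-32 + 3108 - 49284) = 49673/30503 - 138/(-46208) = 49673/30503 - 138*(-1/46208) = 49673/30503 + 69/23104 = 1149749699/704741312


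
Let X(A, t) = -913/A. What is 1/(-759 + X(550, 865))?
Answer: -50/38033 ≈ -0.0013146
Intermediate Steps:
1/(-759 + X(550, 865)) = 1/(-759 - 913/550) = 1/(-759 - 913*1/550) = 1/(-759 - 83/50) = 1/(-38033/50) = -50/38033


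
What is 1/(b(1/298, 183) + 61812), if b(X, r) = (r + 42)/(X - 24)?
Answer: 7151/441950562 ≈ 1.6181e-5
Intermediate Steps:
b(X, r) = (42 + r)/(-24 + X)
1/(b(1/298, 183) + 61812) = 1/((42 + 183)/(-24 + 1/298) + 61812) = 1/(225/(-24 + 1/298) + 61812) = 1/(225/(-7151/298) + 61812) = 1/(-298/7151*225 + 61812) = 1/(-67050/7151 + 61812) = 1/(441950562/7151) = 7151/441950562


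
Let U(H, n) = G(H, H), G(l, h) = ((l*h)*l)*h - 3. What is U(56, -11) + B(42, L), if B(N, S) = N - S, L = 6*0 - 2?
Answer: 9834537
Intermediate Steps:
G(l, h) = -3 + h²*l² (G(l, h) = ((h*l)*l)*h - 3 = (h*l²)*h - 3 = h²*l² - 3 = -3 + h²*l²)
L = -2 (L = 0 - 2 = -2)
U(H, n) = -3 + H⁴ (U(H, n) = -3 + H²*H² = -3 + H⁴)
U(56, -11) + B(42, L) = (-3 + 56⁴) + (42 - 1*(-2)) = (-3 + 9834496) + (42 + 2) = 9834493 + 44 = 9834537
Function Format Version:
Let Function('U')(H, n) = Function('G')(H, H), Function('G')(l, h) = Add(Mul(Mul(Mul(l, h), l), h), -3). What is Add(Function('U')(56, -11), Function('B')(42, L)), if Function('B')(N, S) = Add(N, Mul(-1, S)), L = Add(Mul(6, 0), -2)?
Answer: 9834537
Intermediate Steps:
Function('G')(l, h) = Add(-3, Mul(Pow(h, 2), Pow(l, 2))) (Function('G')(l, h) = Add(Mul(Mul(Mul(h, l), l), h), -3) = Add(Mul(Mul(h, Pow(l, 2)), h), -3) = Add(Mul(Pow(h, 2), Pow(l, 2)), -3) = Add(-3, Mul(Pow(h, 2), Pow(l, 2))))
L = -2 (L = Add(0, -2) = -2)
Function('U')(H, n) = Add(-3, Pow(H, 4)) (Function('U')(H, n) = Add(-3, Mul(Pow(H, 2), Pow(H, 2))) = Add(-3, Pow(H, 4)))
Add(Function('U')(56, -11), Function('B')(42, L)) = Add(Add(-3, Pow(56, 4)), Add(42, Mul(-1, -2))) = Add(Add(-3, 9834496), Add(42, 2)) = Add(9834493, 44) = 9834537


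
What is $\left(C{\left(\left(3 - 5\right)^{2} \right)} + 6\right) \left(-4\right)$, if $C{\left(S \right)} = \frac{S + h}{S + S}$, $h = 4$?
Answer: $-28$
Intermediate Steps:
$C{\left(S \right)} = \frac{4 + S}{2 S}$ ($C{\left(S \right)} = \frac{S + 4}{S + S} = \frac{4 + S}{2 S}$)
$\left(C{\left(\left(3 - 5\right)^{2} \right)} + 6\right) \left(-4\right) = \left(\frac{4 + \left(3 - 5\right)^{2}}{2 \left(3 - 5\right)^{2}} + 6\right) \left(-4\right) = \left(\frac{4 + \left(-2\right)^{2}}{2 \left(-2\right)^{2}} + 6\right) \left(-4\right) = \left(\frac{4 + 4}{2 \cdot 4} + 6\right) \left(-4\right) = \left(\frac{1}{2} \cdot \frac{1}{4} \cdot 8 + 6\right) \left(-4\right) = \left(1 + 6\right) \left(-4\right) = 7 \left(-4\right) = -28$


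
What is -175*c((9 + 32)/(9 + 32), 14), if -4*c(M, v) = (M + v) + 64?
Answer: 13825/4 ≈ 3456.3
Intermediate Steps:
c(M, v) = -16 - M/4 - v/4 (c(M, v) = -((M + v) + 64)/4 = -(64 + M + v)/4 = -16 - M/4 - v/4)
-175*c((9 + 32)/(9 + 32), 14) = -175*(-16 - (9 + 32)/(4*(9 + 32)) - ¼*14) = -175*(-16 - 41/(4*41) - 7/2) = -175*(-16 - ¼*1 - 7/2) = -175*(-16 - ¼ - 7/2) = -175*(-79/4) = 13825/4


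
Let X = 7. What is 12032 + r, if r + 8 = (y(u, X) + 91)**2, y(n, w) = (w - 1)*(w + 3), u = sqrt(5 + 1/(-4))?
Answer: 34825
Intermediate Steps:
u = sqrt(19)/2 (u = sqrt(5 - 1/4) = sqrt(19/4) = sqrt(19)/2 ≈ 2.1795)
y(n, w) = (-1 + w)*(3 + w)
r = 22793 (r = -8 + ((-3 + 7**2 + 2*7) + 91)**2 = -8 + ((-3 + 49 + 14) + 91)**2 = -8 + (60 + 91)**2 = -8 + 151**2 = -8 + 22801 = 22793)
12032 + r = 12032 + 22793 = 34825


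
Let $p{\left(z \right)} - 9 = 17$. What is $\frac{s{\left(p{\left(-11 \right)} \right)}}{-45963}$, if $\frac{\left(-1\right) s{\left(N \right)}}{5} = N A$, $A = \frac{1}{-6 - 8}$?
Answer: $- \frac{65}{321741} \approx -0.00020203$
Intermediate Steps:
$p{\left(z \right)} = 26$ ($p{\left(z \right)} = 9 + 17 = 26$)
$A = - \frac{1}{14}$ ($A = \frac{1}{-14} = - \frac{1}{14} \approx -0.071429$)
$s{\left(N \right)} = \frac{5 N}{14}$ ($s{\left(N \right)} = - 5 N \left(- \frac{1}{14}\right) = - 5 \left(- \frac{N}{14}\right) = \frac{5 N}{14}$)
$\frac{s{\left(p{\left(-11 \right)} \right)}}{-45963} = \frac{\frac{5}{14} \cdot 26}{-45963} = \frac{65}{7} \left(- \frac{1}{45963}\right) = - \frac{65}{321741}$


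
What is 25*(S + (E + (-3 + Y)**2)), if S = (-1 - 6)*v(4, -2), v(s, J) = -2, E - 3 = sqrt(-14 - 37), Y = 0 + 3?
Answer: 425 + 25*I*sqrt(51) ≈ 425.0 + 178.54*I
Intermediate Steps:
Y = 3
E = 3 + I*sqrt(51) (E = 3 + sqrt(-14 - 37) = 3 + sqrt(-51) = 3 + I*sqrt(51) ≈ 3.0 + 7.1414*I)
S = 14 (S = (-1 - 6)*(-2) = -7*(-2) = 14)
25*(S + (E + (-3 + Y)**2)) = 25*(14 + ((3 + I*sqrt(51)) + (-3 + 3)**2)) = 25*(14 + ((3 + I*sqrt(51)) + 0**2)) = 25*(14 + ((3 + I*sqrt(51)) + 0)) = 25*(14 + (3 + I*sqrt(51))) = 25*(17 + I*sqrt(51)) = 425 + 25*I*sqrt(51)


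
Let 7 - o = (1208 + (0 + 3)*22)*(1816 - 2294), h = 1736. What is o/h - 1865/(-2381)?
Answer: 207602377/590488 ≈ 351.58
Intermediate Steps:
o = 608979 (o = 7 - (1208 + (0 + 3)*22)*(1816 - 2294) = 7 - (1208 + 3*22)*(-478) = 7 - (1208 + 66)*(-478) = 7 - 1274*(-478) = 7 - 1*(-608972) = 7 + 608972 = 608979)
o/h - 1865/(-2381) = 608979/1736 - 1865/(-2381) = 608979*(1/1736) - 1865*(-1/2381) = 86997/248 + 1865/2381 = 207602377/590488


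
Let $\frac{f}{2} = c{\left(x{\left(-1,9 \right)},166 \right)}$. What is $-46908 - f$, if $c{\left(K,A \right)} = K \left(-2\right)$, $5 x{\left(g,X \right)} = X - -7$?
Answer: $- \frac{234476}{5} \approx -46895.0$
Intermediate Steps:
$x{\left(g,X \right)} = \frac{7}{5} + \frac{X}{5}$ ($x{\left(g,X \right)} = \frac{X - -7}{5} = \frac{X + 7}{5} = \frac{7 + X}{5} = \frac{7}{5} + \frac{X}{5}$)
$c{\left(K,A \right)} = - 2 K$
$f = - \frac{64}{5}$ ($f = 2 \left(- 2 \left(\frac{7}{5} + \frac{1}{5} \cdot 9\right)\right) = 2 \left(- 2 \left(\frac{7}{5} + \frac{9}{5}\right)\right) = 2 \left(\left(-2\right) \frac{16}{5}\right) = 2 \left(- \frac{32}{5}\right) = - \frac{64}{5} \approx -12.8$)
$-46908 - f = -46908 - - \frac{64}{5} = -46908 + \frac{64}{5} = - \frac{234476}{5}$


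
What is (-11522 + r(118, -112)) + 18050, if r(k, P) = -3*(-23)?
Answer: 6597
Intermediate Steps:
r(k, P) = 69
(-11522 + r(118, -112)) + 18050 = (-11522 + 69) + 18050 = -11453 + 18050 = 6597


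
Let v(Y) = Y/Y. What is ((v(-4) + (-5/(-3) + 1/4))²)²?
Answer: 1500625/20736 ≈ 72.368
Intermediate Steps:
v(Y) = 1
((v(-4) + (-5/(-3) + 1/4))²)² = ((1 + (-5/(-3) + 1/4))²)² = ((1 + (-5*(-⅓) + 1*(¼)))²)² = ((1 + (5/3 + ¼))²)² = ((1 + 23/12)²)² = ((35/12)²)² = (1225/144)² = 1500625/20736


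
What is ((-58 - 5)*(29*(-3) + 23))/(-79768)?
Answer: -504/9971 ≈ -0.050547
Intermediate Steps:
((-58 - 5)*(29*(-3) + 23))/(-79768) = -63*(-87 + 23)*(-1/79768) = -63*(-64)*(-1/79768) = 4032*(-1/79768) = -504/9971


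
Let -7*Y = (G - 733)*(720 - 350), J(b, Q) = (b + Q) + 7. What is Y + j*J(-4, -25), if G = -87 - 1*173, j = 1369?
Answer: 156584/7 ≈ 22369.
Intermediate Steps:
J(b, Q) = 7 + Q + b (J(b, Q) = (Q + b) + 7 = 7 + Q + b)
G = -260 (G = -87 - 173 = -260)
Y = 367410/7 (Y = -(-260 - 733)*(720 - 350)/7 = -(-993)*370/7 = -1/7*(-367410) = 367410/7 ≈ 52487.)
Y + j*J(-4, -25) = 367410/7 + 1369*(7 - 25 - 4) = 367410/7 + 1369*(-22) = 367410/7 - 30118 = 156584/7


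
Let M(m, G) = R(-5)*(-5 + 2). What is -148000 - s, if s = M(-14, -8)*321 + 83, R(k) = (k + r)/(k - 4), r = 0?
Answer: -147548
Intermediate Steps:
R(k) = k/(-4 + k) (R(k) = (k + 0)/(k - 4) = k/(-4 + k))
M(m, G) = -5/3 (M(m, G) = (-5/(-4 - 5))*(-5 + 2) = -5/(-9)*(-3) = -5*(-1/9)*(-3) = (5/9)*(-3) = -5/3)
s = -452 (s = -5/3*321 + 83 = -535 + 83 = -452)
-148000 - s = -148000 - 1*(-452) = -148000 + 452 = -147548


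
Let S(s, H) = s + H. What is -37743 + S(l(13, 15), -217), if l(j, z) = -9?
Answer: -37969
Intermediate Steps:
S(s, H) = H + s
-37743 + S(l(13, 15), -217) = -37743 + (-217 - 9) = -37743 - 226 = -37969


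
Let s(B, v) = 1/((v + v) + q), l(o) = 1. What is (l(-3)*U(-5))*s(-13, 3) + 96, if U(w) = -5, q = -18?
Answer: 1157/12 ≈ 96.417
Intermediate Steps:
s(B, v) = 1/(-18 + 2*v) (s(B, v) = 1/((v + v) - 18) = 1/(2*v - 18) = 1/(-18 + 2*v))
(l(-3)*U(-5))*s(-13, 3) + 96 = (1*(-5))*(1/(2*(-9 + 3))) + 96 = -5/(2*(-6)) + 96 = -5*(-1)/(2*6) + 96 = -5*(-1/12) + 96 = 5/12 + 96 = 1157/12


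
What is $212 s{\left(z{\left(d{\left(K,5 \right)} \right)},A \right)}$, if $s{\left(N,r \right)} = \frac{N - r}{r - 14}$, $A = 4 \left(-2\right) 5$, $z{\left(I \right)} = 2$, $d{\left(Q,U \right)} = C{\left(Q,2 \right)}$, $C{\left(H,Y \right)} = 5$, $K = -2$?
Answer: $- \frac{1484}{9} \approx -164.89$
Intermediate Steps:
$d{\left(Q,U \right)} = 5$
$A = -40$ ($A = \left(-8\right) 5 = -40$)
$s{\left(N,r \right)} = \frac{N - r}{-14 + r}$
$212 s{\left(z{\left(d{\left(K,5 \right)} \right)},A \right)} = 212 \frac{2 - -40}{-14 - 40} = 212 \frac{2 + 40}{-54} = 212 \left(\left(- \frac{1}{54}\right) 42\right) = 212 \left(- \frac{7}{9}\right) = - \frac{1484}{9}$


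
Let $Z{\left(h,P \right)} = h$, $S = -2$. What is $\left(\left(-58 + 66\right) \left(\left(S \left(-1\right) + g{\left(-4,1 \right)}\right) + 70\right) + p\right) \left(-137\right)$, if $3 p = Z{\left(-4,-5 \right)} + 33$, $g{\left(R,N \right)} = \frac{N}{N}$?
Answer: $- \frac{243997}{3} \approx -81332.0$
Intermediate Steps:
$g{\left(R,N \right)} = 1$
$p = \frac{29}{3}$ ($p = \frac{-4 + 33}{3} = \frac{1}{3} \cdot 29 = \frac{29}{3} \approx 9.6667$)
$\left(\left(-58 + 66\right) \left(\left(S \left(-1\right) + g{\left(-4,1 \right)}\right) + 70\right) + p\right) \left(-137\right) = \left(\left(-58 + 66\right) \left(\left(\left(-2\right) \left(-1\right) + 1\right) + 70\right) + \frac{29}{3}\right) \left(-137\right) = \left(8 \left(\left(2 + 1\right) + 70\right) + \frac{29}{3}\right) \left(-137\right) = \left(8 \left(3 + 70\right) + \frac{29}{3}\right) \left(-137\right) = \left(8 \cdot 73 + \frac{29}{3}\right) \left(-137\right) = \left(584 + \frac{29}{3}\right) \left(-137\right) = \frac{1781}{3} \left(-137\right) = - \frac{243997}{3}$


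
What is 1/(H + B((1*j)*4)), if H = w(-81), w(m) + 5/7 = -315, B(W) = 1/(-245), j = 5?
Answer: -245/77351 ≈ -0.0031674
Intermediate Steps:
B(W) = -1/245
w(m) = -2210/7 (w(m) = -5/7 - 315 = -2210/7)
H = -2210/7 ≈ -315.71
1/(H + B((1*j)*4)) = 1/(-2210/7 - 1/245) = 1/(-77351/245) = -245/77351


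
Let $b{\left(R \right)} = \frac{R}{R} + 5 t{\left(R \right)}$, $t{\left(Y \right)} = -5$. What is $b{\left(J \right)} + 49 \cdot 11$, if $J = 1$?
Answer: $515$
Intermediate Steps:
$b{\left(R \right)} = -24$ ($b{\left(R \right)} = \frac{R}{R} + 5 \left(-5\right) = 1 - 25 = -24$)
$b{\left(J \right)} + 49 \cdot 11 = -24 + 49 \cdot 11 = -24 + 539 = 515$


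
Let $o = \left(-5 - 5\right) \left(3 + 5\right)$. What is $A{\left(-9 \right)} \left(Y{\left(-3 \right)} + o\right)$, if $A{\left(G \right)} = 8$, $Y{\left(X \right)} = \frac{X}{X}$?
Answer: $-632$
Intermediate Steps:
$Y{\left(X \right)} = 1$
$o = -80$ ($o = \left(-10\right) 8 = -80$)
$A{\left(-9 \right)} \left(Y{\left(-3 \right)} + o\right) = 8 \left(1 - 80\right) = 8 \left(-79\right) = -632$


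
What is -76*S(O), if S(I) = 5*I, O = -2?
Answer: 760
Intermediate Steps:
-76*S(O) = -380*(-2) = -76*(-10) = 760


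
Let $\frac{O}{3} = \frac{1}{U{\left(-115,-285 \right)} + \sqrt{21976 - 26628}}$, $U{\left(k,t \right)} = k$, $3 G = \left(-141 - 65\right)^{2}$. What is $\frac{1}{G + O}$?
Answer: $\frac{758627337}{10731021917251} + \frac{18 i \sqrt{1163}}{10731021917251} \approx 7.0695 \cdot 10^{-5} + 5.7203 \cdot 10^{-11} i$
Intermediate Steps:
$G = \frac{42436}{3}$ ($G = \frac{\left(-141 - 65\right)^{2}}{3} = \frac{\left(-206\right)^{2}}{3} = \frac{1}{3} \cdot 42436 = \frac{42436}{3} \approx 14145.0$)
$O = \frac{3}{-115 + 2 i \sqrt{1163}}$ ($O = \frac{3}{-115 + \sqrt{21976 - 26628}} = \frac{3}{-115 + \sqrt{-4652}} = \frac{3}{-115 + 2 i \sqrt{1163}} \approx -0.019299 - 0.011446 i$)
$\frac{1}{G + O} = \frac{1}{\frac{42436}{3} - \left(\frac{115}{5959} + \frac{2 i \sqrt{1163}}{5959}\right)} = \frac{1}{\frac{252875779}{17877} - \frac{2 i \sqrt{1163}}{5959}}$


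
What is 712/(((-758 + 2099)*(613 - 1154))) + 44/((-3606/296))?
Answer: -1575205336/436014081 ≈ -3.6127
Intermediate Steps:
712/(((-758 + 2099)*(613 - 1154))) + 44/((-3606/296)) = 712/((1341*(-541))) + 44/((-3606*1/296)) = 712/(-725481) + 44/(-1803/148) = 712*(-1/725481) + 44*(-148/1803) = -712/725481 - 6512/1803 = -1575205336/436014081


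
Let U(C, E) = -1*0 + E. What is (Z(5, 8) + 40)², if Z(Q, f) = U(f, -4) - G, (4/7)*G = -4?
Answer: 1849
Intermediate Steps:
U(C, E) = E (U(C, E) = 0 + E = E)
G = -7 (G = (7/4)*(-4) = -7)
Z(Q, f) = 3 (Z(Q, f) = -4 - 1*(-7) = -4 + 7 = 3)
(Z(5, 8) + 40)² = (3 + 40)² = 43² = 1849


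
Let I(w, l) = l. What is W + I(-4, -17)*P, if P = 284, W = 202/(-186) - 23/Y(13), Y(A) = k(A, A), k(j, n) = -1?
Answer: -446966/93 ≈ -4806.1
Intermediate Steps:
Y(A) = -1
W = 2038/93 (W = 202/(-186) - 23/(-1) = 202*(-1/186) - 23*(-1) = -101/93 + 23 = 2038/93 ≈ 21.914)
W + I(-4, -17)*P = 2038/93 - 17*284 = 2038/93 - 4828 = -446966/93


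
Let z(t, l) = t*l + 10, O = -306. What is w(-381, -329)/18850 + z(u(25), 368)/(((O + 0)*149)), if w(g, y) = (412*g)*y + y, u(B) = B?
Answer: 392409710191/143241150 ≈ 2739.5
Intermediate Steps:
z(t, l) = 10 + l*t (z(t, l) = l*t + 10 = 10 + l*t)
w(g, y) = y + 412*g*y (w(g, y) = 412*g*y + y = y + 412*g*y)
w(-381, -329)/18850 + z(u(25), 368)/(((O + 0)*149)) = -329*(1 + 412*(-381))/18850 + (10 + 368*25)/(((-306 + 0)*149)) = -329*(1 - 156972)*(1/18850) + (10 + 9200)/((-306*149)) = -329*(-156971)*(1/18850) + 9210/(-45594) = 51643459*(1/18850) + 9210*(-1/45594) = 51643459/18850 - 1535/7599 = 392409710191/143241150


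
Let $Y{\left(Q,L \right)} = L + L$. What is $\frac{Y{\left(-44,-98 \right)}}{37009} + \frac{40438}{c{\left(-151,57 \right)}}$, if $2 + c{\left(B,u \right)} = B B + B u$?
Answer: $\frac{106699165}{37516552} \approx 2.8441$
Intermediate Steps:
$c{\left(B,u \right)} = -2 + B^{2} + B u$ ($c{\left(B,u \right)} = -2 + \left(B B + B u\right) = -2 + \left(B^{2} + B u\right) = -2 + B^{2} + B u$)
$Y{\left(Q,L \right)} = 2 L$
$\frac{Y{\left(-44,-98 \right)}}{37009} + \frac{40438}{c{\left(-151,57 \right)}} = \frac{2 \left(-98\right)}{37009} + \frac{40438}{-2 + \left(-151\right)^{2} - 8607} = \left(-196\right) \frac{1}{37009} + \frac{40438}{-2 + 22801 - 8607} = - \frac{28}{5287} + \frac{40438}{14192} = - \frac{28}{5287} + 40438 \cdot \frac{1}{14192} = - \frac{28}{5287} + \frac{20219}{7096} = \frac{106699165}{37516552}$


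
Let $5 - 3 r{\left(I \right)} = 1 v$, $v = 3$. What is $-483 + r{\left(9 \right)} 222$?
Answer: $-335$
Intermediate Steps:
$r{\left(I \right)} = \frac{2}{3}$ ($r{\left(I \right)} = \frac{5}{3} - \frac{1 \cdot 3}{3} = \frac{5}{3} - 1 = \frac{2}{3}$)
$-483 + r{\left(9 \right)} 222 = -483 + \frac{2}{3} \cdot 222 = -483 + 148 = -335$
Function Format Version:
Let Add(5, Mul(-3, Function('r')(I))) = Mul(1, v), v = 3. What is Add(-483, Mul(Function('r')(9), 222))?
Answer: -335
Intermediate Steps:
Function('r')(I) = Rational(2, 3) (Function('r')(I) = Add(Rational(5, 3), Mul(Rational(-1, 3), Mul(1, 3))) = Add(Rational(5, 3), Mul(Rational(-1, 3), 3)) = Add(Rational(5, 3), -1) = Rational(2, 3))
Add(-483, Mul(Function('r')(9), 222)) = Add(-483, Mul(Rational(2, 3), 222)) = Add(-483, 148) = -335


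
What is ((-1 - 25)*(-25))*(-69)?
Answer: -44850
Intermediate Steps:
((-1 - 25)*(-25))*(-69) = -26*(-25)*(-69) = 650*(-69) = -44850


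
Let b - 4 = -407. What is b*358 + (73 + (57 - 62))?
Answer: -144206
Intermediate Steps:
b = -403 (b = 4 - 407 = -403)
b*358 + (73 + (57 - 62)) = -403*358 + (73 + (57 - 62)) = -144274 + (73 - 5) = -144274 + 68 = -144206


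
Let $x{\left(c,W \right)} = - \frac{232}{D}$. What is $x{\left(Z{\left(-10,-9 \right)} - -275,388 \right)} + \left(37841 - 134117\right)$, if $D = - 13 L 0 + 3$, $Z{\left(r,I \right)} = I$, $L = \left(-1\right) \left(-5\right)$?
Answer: $- \frac{289060}{3} \approx -96353.0$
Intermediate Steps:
$L = 5$
$D = 3$ ($D = - 13 \cdot 5 \cdot 0 + 3 = \left(-13\right) 0 + 3 = 0 + 3 = 3$)
$x{\left(c,W \right)} = - \frac{232}{3}$
$x{\left(Z{\left(-10,-9 \right)} - -275,388 \right)} + \left(37841 - 134117\right) = - \frac{232}{3} + \left(37841 - 134117\right) = - \frac{232}{3} - 96276 = - \frac{289060}{3}$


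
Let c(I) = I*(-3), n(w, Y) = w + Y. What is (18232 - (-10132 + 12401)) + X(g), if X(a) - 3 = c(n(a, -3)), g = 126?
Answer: 15597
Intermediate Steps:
n(w, Y) = Y + w
c(I) = -3*I
X(a) = 12 - 3*a (X(a) = 3 - 3*(-3 + a) = 3 + (9 - 3*a) = 12 - 3*a)
(18232 - (-10132 + 12401)) + X(g) = (18232 - (-10132 + 12401)) + (12 - 3*126) = (18232 - 1*2269) + (12 - 378) = (18232 - 2269) - 366 = 15963 - 366 = 15597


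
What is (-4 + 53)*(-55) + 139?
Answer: -2556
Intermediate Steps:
(-4 + 53)*(-55) + 139 = 49*(-55) + 139 = -2695 + 139 = -2556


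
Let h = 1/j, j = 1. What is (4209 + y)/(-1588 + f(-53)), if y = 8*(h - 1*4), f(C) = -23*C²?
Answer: -93/1471 ≈ -0.063222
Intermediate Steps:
h = 1 (h = 1/1 = 1*1 = 1)
y = -24 (y = 8*(1 - 1*4) = 8*(1 - 4) = 8*(-3) = -24)
(4209 + y)/(-1588 + f(-53)) = (4209 - 24)/(-1588 - 23*(-53)²) = 4185/(-1588 - 23*2809) = 4185/(-1588 - 64607) = 4185/(-66195) = 4185*(-1/66195) = -93/1471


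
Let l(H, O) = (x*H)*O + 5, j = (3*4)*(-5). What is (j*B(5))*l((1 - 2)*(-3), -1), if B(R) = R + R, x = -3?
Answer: -8400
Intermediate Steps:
B(R) = 2*R
j = -60 (j = 12*(-5) = -60)
l(H, O) = 5 - 3*H*O (l(H, O) = (-3*H)*O + 5 = -3*H*O + 5 = 5 - 3*H*O)
(j*B(5))*l((1 - 2)*(-3), -1) = (-120*5)*(5 - 3*(1 - 2)*(-3)*(-1)) = (-60*10)*(5 - 3*(-1*(-3))*(-1)) = -600*(5 - 3*3*(-1)) = -600*(5 + 9) = -600*14 = -8400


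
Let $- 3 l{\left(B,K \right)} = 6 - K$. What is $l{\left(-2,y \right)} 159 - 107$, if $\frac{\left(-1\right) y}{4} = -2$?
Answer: $-1$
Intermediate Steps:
$y = 8$ ($y = \left(-4\right) \left(-2\right) = 8$)
$l{\left(B,K \right)} = -2 + \frac{K}{3}$ ($l{\left(B,K \right)} = - \frac{6 - K}{3} = -2 + \frac{K}{3}$)
$l{\left(-2,y \right)} 159 - 107 = \left(-2 + \frac{1}{3} \cdot 8\right) 159 - 107 = \left(-2 + \frac{8}{3}\right) 159 - 107 = \frac{2}{3} \cdot 159 - 107 = 106 - 107 = -1$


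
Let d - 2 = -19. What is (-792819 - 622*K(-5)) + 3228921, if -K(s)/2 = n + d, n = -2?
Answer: 2412466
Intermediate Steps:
d = -17 (d = 2 - 19 = -17)
K(s) = 38 (K(s) = -2*(-2 - 17) = -2*(-19) = 38)
(-792819 - 622*K(-5)) + 3228921 = (-792819 - 622*38) + 3228921 = (-792819 - 23636) + 3228921 = -816455 + 3228921 = 2412466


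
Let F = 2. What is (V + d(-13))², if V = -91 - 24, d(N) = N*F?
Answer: 19881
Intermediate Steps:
d(N) = 2*N (d(N) = N*2 = 2*N)
V = -115
(V + d(-13))² = (-115 + 2*(-13))² = (-115 - 26)² = (-141)² = 19881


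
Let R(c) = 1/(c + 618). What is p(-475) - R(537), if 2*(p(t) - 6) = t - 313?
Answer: -448141/1155 ≈ -388.00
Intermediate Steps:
R(c) = 1/(618 + c)
p(t) = -301/2 + t/2 (p(t) = 6 + (t - 313)/2 = 6 + (-313 + t)/2 = 6 + (-313/2 + t/2) = -301/2 + t/2)
p(-475) - R(537) = (-301/2 + (½)*(-475)) - 1/(618 + 537) = (-301/2 - 475/2) - 1/1155 = -388 - 1*1/1155 = -388 - 1/1155 = -448141/1155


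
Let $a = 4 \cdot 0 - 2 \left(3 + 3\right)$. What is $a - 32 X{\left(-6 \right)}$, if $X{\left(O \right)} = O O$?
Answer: $-1164$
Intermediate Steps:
$X{\left(O \right)} = O^{2}$
$a = -12$ ($a = 0 - 12 = -12$)
$a - 32 X{\left(-6 \right)} = -12 - 32 \left(-6\right)^{2} = -12 - 1152 = -1164$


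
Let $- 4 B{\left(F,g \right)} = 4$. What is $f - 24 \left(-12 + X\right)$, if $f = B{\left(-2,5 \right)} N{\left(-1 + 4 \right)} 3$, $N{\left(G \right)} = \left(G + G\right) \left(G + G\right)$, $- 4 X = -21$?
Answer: $54$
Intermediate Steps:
$X = \frac{21}{4}$ ($X = \left(- \frac{1}{4}\right) \left(-21\right) = \frac{21}{4} \approx 5.25$)
$B{\left(F,g \right)} = -1$ ($B{\left(F,g \right)} = \left(- \frac{1}{4}\right) 4 = -1$)
$N{\left(G \right)} = 4 G^{2}$ ($N{\left(G \right)} = 2 G 2 G = 4 G^{2}$)
$f = -108$ ($f = - 4 \left(-1 + 4\right)^{2} \cdot 3 = - 4 \cdot 3^{2} \cdot 3 = - 4 \cdot 9 \cdot 3 = \left(-1\right) 36 \cdot 3 = \left(-36\right) 3 = -108$)
$f - 24 \left(-12 + X\right) = -108 - 24 \left(-12 + \frac{21}{4}\right) = -108 - -162 = -108 + 162 = 54$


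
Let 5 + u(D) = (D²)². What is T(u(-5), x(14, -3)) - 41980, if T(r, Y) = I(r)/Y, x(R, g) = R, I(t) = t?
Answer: -293550/7 ≈ -41936.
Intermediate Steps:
u(D) = -5 + D⁴ (u(D) = -5 + (D²)² = -5 + D⁴)
T(r, Y) = r/Y
T(u(-5), x(14, -3)) - 41980 = (-5 + (-5)⁴)/14 - 41980 = (-5 + 625)*(1/14) - 41980 = 620*(1/14) - 41980 = 310/7 - 41980 = -293550/7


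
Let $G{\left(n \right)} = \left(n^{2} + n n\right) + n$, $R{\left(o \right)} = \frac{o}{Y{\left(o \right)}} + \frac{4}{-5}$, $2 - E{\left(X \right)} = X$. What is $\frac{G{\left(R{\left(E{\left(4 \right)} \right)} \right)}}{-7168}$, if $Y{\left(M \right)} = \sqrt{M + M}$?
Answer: $\frac{19}{89600} + \frac{11 i}{35840} \approx 0.00021205 + 0.00030692 i$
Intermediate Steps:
$E{\left(X \right)} = 2 - X$
$Y{\left(M \right)} = \sqrt{2} \sqrt{M}$ ($Y{\left(M \right)} = \sqrt{2 M} = \sqrt{2} \sqrt{M}$)
$R{\left(o \right)} = - \frac{4}{5} + \frac{\sqrt{2} \sqrt{o}}{2}$ ($R{\left(o \right)} = \frac{o}{\sqrt{2} \sqrt{o}} + \frac{4}{-5} = o \frac{\sqrt{2}}{2 \sqrt{o}} + 4 \left(- \frac{1}{5}\right) = \frac{\sqrt{2} \sqrt{o}}{2} - \frac{4}{5} = - \frac{4}{5} + \frac{\sqrt{2} \sqrt{o}}{2}$)
$G{\left(n \right)} = n + 2 n^{2}$ ($G{\left(n \right)} = \left(n^{2} + n^{2}\right) + n = 2 n^{2} + n = n + 2 n^{2}$)
$\frac{G{\left(R{\left(E{\left(4 \right)} \right)} \right)}}{-7168} = \frac{\left(- \frac{4}{5} + \frac{\sqrt{2} \sqrt{2 - 4}}{2}\right) \left(1 + 2 \left(- \frac{4}{5} + \frac{\sqrt{2} \sqrt{2 - 4}}{2}\right)\right)}{-7168} = \left(- \frac{4}{5} + \frac{\sqrt{2} \sqrt{2 - 4}}{2}\right) \left(1 + 2 \left(- \frac{4}{5} + \frac{\sqrt{2} \sqrt{2 - 4}}{2}\right)\right) \left(- \frac{1}{7168}\right) = \left(- \frac{4}{5} + \frac{\sqrt{2} \sqrt{-2}}{2}\right) \left(1 + 2 \left(- \frac{4}{5} + \frac{\sqrt{2} \sqrt{-2}}{2}\right)\right) \left(- \frac{1}{7168}\right) = \left(- \frac{4}{5} + \frac{\sqrt{2} i \sqrt{2}}{2}\right) \left(1 + 2 \left(- \frac{4}{5} + \frac{\sqrt{2} i \sqrt{2}}{2}\right)\right) \left(- \frac{1}{7168}\right) = \left(- \frac{4}{5} + i\right) \left(1 + 2 \left(- \frac{4}{5} + i\right)\right) \left(- \frac{1}{7168}\right) = \left(- \frac{4}{5} + i\right) \left(1 - \left(\frac{8}{5} - 2 i\right)\right) \left(- \frac{1}{7168}\right) = \left(- \frac{4}{5} + i\right) \left(- \frac{3}{5} + 2 i\right) \left(- \frac{1}{7168}\right) = - \frac{\left(- \frac{4}{5} + i\right) \left(- \frac{3}{5} + 2 i\right)}{7168}$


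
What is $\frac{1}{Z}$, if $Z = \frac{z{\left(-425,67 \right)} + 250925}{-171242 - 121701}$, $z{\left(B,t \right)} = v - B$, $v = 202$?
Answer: $- \frac{41849}{35936} \approx -1.1645$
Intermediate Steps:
$z{\left(B,t \right)} = 202 - B$
$Z = - \frac{35936}{41849}$ ($Z = \frac{\left(202 - -425\right) + 250925}{-171242 - 121701} = \frac{\left(202 + 425\right) + 250925}{-292943} = \left(627 + 250925\right) \left(- \frac{1}{292943}\right) = 251552 \left(- \frac{1}{292943}\right) = - \frac{35936}{41849} \approx -0.85871$)
$\frac{1}{Z} = \frac{1}{- \frac{35936}{41849}} = - \frac{41849}{35936}$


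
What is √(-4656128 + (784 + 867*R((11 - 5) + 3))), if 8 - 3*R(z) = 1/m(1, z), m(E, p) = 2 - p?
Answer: I*√227996545/7 ≈ 2157.1*I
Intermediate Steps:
R(z) = 8/3 - 1/(3*(2 - z))
√(-4656128 + (784 + 867*R((11 - 5) + 3))) = √(-4656128 + (784 + 867*((-15 + 8*((11 - 5) + 3))/(3*(-2 + ((11 - 5) + 3)))))) = √(-4656128 + (784 + 867*((-15 + 8*(6 + 3))/(3*(-2 + (6 + 3)))))) = √(-4656128 + (784 + 867*((-15 + 8*9)/(3*(-2 + 9))))) = √(-4656128 + (784 + 867*((⅓)*(-15 + 72)/7))) = √(-4656128 + (784 + 867*((⅓)*(⅐)*57))) = √(-4656128 + (784 + 867*(19/7))) = √(-4656128 + (784 + 16473/7)) = √(-4656128 + 21961/7) = √(-32570935/7) = I*√227996545/7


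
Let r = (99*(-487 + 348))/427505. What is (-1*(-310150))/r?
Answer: -132590675750/13761 ≈ -9.6352e+6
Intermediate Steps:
r = -13761/427505 (r = (99*(-139))*(1/427505) = -13761*1/427505 = -13761/427505 ≈ -0.032189)
(-1*(-310150))/r = (-1*(-310150))/(-13761/427505) = 310150*(-427505/13761) = -132590675750/13761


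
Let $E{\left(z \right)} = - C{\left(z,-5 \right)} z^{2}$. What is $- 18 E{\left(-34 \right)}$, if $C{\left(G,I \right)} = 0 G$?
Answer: $0$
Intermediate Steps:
$C{\left(G,I \right)} = 0$
$E{\left(z \right)} = 0$ ($E{\left(z \right)} = - 0 z^{2} = \left(-1\right) 0 = 0$)
$- 18 E{\left(-34 \right)} = \left(-18\right) 0 = 0$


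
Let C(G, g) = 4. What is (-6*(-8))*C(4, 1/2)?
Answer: 192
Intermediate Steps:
(-6*(-8))*C(4, 1/2) = -6*(-8)*4 = 48*4 = 192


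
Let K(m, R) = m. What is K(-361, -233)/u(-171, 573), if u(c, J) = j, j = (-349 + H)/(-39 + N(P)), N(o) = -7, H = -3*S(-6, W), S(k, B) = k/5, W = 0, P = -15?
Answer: -83030/1727 ≈ -48.078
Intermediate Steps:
S(k, B) = k/5 (S(k, B) = k*(⅕) = k/5)
H = 18/5 (H = -3*(-6)/5 = -3*(-6/5) = 18/5 ≈ 3.6000)
j = 1727/230 (j = (-349 + 18/5)/(-39 - 7) = -1727/5/(-46) = -1727/5*(-1/46) = 1727/230 ≈ 7.5087)
u(c, J) = 1727/230
K(-361, -233)/u(-171, 573) = -361/1727/230 = -361*230/1727 = -83030/1727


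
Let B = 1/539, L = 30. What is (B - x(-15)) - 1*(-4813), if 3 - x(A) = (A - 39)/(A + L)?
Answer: 12953253/2695 ≈ 4806.4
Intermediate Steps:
B = 1/539 ≈ 0.0018553
x(A) = 3 - (-39 + A)/(30 + A) (x(A) = 3 - (A - 39)/(A + 30) = 3 - (-39 + A)/(30 + A))
(B - x(-15)) - 1*(-4813) = (1/539 - (129 + 2*(-15))/(30 - 15)) - 1*(-4813) = (1/539 - (129 - 30)/15) + 4813 = (1/539 - 99/15) + 4813 = (1/539 - 1*33/5) + 4813 = (1/539 - 33/5) + 4813 = -17782/2695 + 4813 = 12953253/2695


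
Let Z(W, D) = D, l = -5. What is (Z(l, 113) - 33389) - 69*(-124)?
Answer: -24720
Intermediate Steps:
(Z(l, 113) - 33389) - 69*(-124) = (113 - 33389) - 69*(-124) = -33276 + 8556 = -24720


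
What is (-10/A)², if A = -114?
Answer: 25/3249 ≈ 0.0076947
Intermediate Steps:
(-10/A)² = (-10/(-114))² = (-10*(-1/114))² = (5/57)² = 25/3249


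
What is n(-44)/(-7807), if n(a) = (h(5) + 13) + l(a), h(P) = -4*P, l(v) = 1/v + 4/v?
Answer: 313/343508 ≈ 0.00091119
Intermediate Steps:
l(v) = 5/v (l(v) = 1/v + 4/v = 5/v)
n(a) = -7 + 5/a (n(a) = (-4*5 + 13) + 5/a = (-20 + 13) + 5/a = -7 + 5/a)
n(-44)/(-7807) = (-7 + 5/(-44))/(-7807) = (-7 + 5*(-1/44))*(-1/7807) = (-7 - 5/44)*(-1/7807) = -313/44*(-1/7807) = 313/343508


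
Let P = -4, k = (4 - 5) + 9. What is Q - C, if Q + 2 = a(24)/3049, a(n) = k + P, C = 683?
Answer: -2088561/3049 ≈ -685.00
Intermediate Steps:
k = 8 (k = -1 + 9 = 8)
a(n) = 4 (a(n) = 8 - 4 = 4)
Q = -6094/3049 (Q = -2 + 4/3049 = -6094/3049 ≈ -1.9987)
Q - C = -6094/3049 - 1*683 = -6094/3049 - 683 = -2088561/3049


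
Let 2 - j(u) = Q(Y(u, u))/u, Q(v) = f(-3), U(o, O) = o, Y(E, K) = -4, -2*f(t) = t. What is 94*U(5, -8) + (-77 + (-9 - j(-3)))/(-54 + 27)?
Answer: 8519/18 ≈ 473.28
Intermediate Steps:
f(t) = -t/2
Q(v) = 3/2 (Q(v) = -½*(-3) = 3/2)
j(u) = 2 - 3/(2*u)
94*U(5, -8) + (-77 + (-9 - j(-3)))/(-54 + 27) = 94*5 + (-77 + (-9 - (2 - 3/2/(-3))))/(-54 + 27) = 470 + (-77 + (-9 - (2 - 3/2*(-⅓))))/(-27) = 470 + (-77 + (-9 - (2 + ½)))*(-1/27) = 470 + (-77 + (-9 - 1*5/2))*(-1/27) = 470 + (-77 + (-9 - 5/2))*(-1/27) = 470 + (-77 - 23/2)*(-1/27) = 470 - 177/2*(-1/27) = 470 + 59/18 = 8519/18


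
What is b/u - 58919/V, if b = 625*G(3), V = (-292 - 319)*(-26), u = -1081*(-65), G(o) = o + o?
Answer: -1335637/365378 ≈ -3.6555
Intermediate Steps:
G(o) = 2*o
u = 70265
V = 15886 (V = -611*(-26) = 15886)
b = 3750 (b = 625*(2*3) = 625*6 = 3750)
b/u - 58919/V = 3750/70265 - 58919/15886 = 3750*(1/70265) - 58919*1/15886 = 750/14053 - 58919/15886 = -1335637/365378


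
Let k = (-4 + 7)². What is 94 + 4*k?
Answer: 130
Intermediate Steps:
k = 9 (k = 3² = 9)
94 + 4*k = 94 + 4*9 = 94 + 36 = 130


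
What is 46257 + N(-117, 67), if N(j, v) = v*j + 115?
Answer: 38533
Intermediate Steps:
N(j, v) = 115 + j*v (N(j, v) = j*v + 115 = 115 + j*v)
46257 + N(-117, 67) = 46257 + (115 - 117*67) = 46257 + (115 - 7839) = 46257 - 7724 = 38533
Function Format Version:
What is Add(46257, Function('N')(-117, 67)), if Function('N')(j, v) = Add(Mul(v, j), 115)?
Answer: 38533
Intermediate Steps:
Function('N')(j, v) = Add(115, Mul(j, v)) (Function('N')(j, v) = Add(Mul(j, v), 115) = Add(115, Mul(j, v)))
Add(46257, Function('N')(-117, 67)) = Add(46257, Add(115, Mul(-117, 67))) = Add(46257, Add(115, -7839)) = Add(46257, -7724) = 38533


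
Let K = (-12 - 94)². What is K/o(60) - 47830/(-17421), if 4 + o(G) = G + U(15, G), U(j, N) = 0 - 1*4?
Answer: 49557379/226473 ≈ 218.82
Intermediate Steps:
K = 11236 (K = (-106)² = 11236)
U(j, N) = -4 (U(j, N) = 0 - 4 = -4)
o(G) = -8 + G (o(G) = -4 + (G - 4) = -4 + (-4 + G) = -8 + G)
K/o(60) - 47830/(-17421) = 11236/(-8 + 60) - 47830/(-17421) = 11236/52 - 47830*(-1/17421) = 11236*(1/52) + 47830/17421 = 2809/13 + 47830/17421 = 49557379/226473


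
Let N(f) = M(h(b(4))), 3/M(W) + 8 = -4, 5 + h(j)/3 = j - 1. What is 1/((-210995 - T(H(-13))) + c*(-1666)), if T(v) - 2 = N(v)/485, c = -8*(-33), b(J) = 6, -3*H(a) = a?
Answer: -1940/1262592739 ≈ -1.5365e-6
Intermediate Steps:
H(a) = -a/3
h(j) = -18 + 3*j (h(j) = -15 + 3*(j - 1) = -15 + 3*(-1 + j) = -15 + (-3 + 3*j) = -18 + 3*j)
M(W) = -1/4 (M(W) = 3/(-8 - 4) = 3/(-12) = 3*(-1/12) = -1/4)
N(f) = -1/4
c = 264
T(v) = 3879/1940 (T(v) = 2 - 1/4/485 = 2 - 1/4*1/485 = 2 - 1/1940 = 3879/1940)
1/((-210995 - T(H(-13))) + c*(-1666)) = 1/((-210995 - 1*3879/1940) + 264*(-1666)) = 1/((-210995 - 3879/1940) - 439824) = 1/(-409334179/1940 - 439824) = 1/(-1262592739/1940) = -1940/1262592739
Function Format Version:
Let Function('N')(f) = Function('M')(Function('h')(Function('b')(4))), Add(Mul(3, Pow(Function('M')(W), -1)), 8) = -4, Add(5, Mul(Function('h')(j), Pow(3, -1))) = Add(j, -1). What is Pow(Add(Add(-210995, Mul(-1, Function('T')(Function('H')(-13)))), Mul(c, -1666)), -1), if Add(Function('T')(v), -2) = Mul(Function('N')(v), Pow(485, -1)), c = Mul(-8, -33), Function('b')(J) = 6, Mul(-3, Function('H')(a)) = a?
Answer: Rational(-1940, 1262592739) ≈ -1.5365e-6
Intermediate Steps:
Function('H')(a) = Mul(Rational(-1, 3), a)
Function('h')(j) = Add(-18, Mul(3, j)) (Function('h')(j) = Add(-15, Mul(3, Add(j, -1))) = Add(-15, Mul(3, Add(-1, j))) = Add(-15, Add(-3, Mul(3, j))) = Add(-18, Mul(3, j)))
Function('M')(W) = Rational(-1, 4) (Function('M')(W) = Mul(3, Pow(Add(-8, -4), -1)) = Mul(3, Pow(-12, -1)) = Mul(3, Rational(-1, 12)) = Rational(-1, 4))
Function('N')(f) = Rational(-1, 4)
c = 264
Function('T')(v) = Rational(3879, 1940) (Function('T')(v) = Add(2, Mul(Rational(-1, 4), Pow(485, -1))) = Add(2, Mul(Rational(-1, 4), Rational(1, 485))) = Add(2, Rational(-1, 1940)) = Rational(3879, 1940))
Pow(Add(Add(-210995, Mul(-1, Function('T')(Function('H')(-13)))), Mul(c, -1666)), -1) = Pow(Add(Add(-210995, Mul(-1, Rational(3879, 1940))), Mul(264, -1666)), -1) = Pow(Add(Add(-210995, Rational(-3879, 1940)), -439824), -1) = Pow(Add(Rational(-409334179, 1940), -439824), -1) = Pow(Rational(-1262592739, 1940), -1) = Rational(-1940, 1262592739)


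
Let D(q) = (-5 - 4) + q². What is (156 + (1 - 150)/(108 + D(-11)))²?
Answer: 1167657241/48400 ≈ 24125.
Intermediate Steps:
D(q) = -9 + q²
(156 + (1 - 150)/(108 + D(-11)))² = (156 + (1 - 150)/(108 + (-9 + (-11)²)))² = (156 - 149/(108 + (-9 + 121)))² = (156 - 149/(108 + 112))² = (156 - 149/220)² = (34171/220)² = 1167657241/48400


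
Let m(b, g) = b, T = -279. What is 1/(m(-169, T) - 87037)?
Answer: -1/87206 ≈ -1.1467e-5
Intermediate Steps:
1/(m(-169, T) - 87037) = 1/(-169 - 87037) = 1/(-87206) = -1/87206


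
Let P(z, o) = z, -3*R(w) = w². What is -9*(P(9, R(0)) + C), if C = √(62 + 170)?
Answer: -81 - 18*√58 ≈ -218.08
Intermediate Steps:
R(w) = -w²/3
C = 2*√58 (C = √232 = 2*√58 ≈ 15.232)
-9*(P(9, R(0)) + C) = -9*(9 + 2*√58) = -81 - 18*√58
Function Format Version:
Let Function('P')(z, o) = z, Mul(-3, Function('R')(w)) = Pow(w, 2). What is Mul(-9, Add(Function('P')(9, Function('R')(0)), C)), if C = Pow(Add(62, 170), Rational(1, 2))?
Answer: Add(-81, Mul(-18, Pow(58, Rational(1, 2)))) ≈ -218.08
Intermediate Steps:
Function('R')(w) = Mul(Rational(-1, 3), Pow(w, 2))
C = Mul(2, Pow(58, Rational(1, 2))) (C = Pow(232, Rational(1, 2)) = Mul(2, Pow(58, Rational(1, 2))) ≈ 15.232)
Mul(-9, Add(Function('P')(9, Function('R')(0)), C)) = Mul(-9, Add(9, Mul(2, Pow(58, Rational(1, 2))))) = Add(-81, Mul(-18, Pow(58, Rational(1, 2))))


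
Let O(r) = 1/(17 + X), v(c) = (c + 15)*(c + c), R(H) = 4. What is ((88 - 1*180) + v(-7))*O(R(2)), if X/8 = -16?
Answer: 68/37 ≈ 1.8378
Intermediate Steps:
X = -128 (X = 8*(-16) = -128)
v(c) = 2*c*(15 + c) (v(c) = (15 + c)*(2*c) = 2*c*(15 + c))
O(r) = -1/111 (O(r) = 1/(17 - 128) = 1/(-111) = -1/111)
((88 - 1*180) + v(-7))*O(R(2)) = ((88 - 1*180) + 2*(-7)*(15 - 7))*(-1/111) = ((88 - 180) + 2*(-7)*8)*(-1/111) = (-92 - 112)*(-1/111) = -204*(-1/111) = 68/37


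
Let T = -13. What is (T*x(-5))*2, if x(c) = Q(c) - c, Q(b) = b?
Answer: 0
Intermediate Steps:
x(c) = 0 (x(c) = c - c = 0)
(T*x(-5))*2 = -13*0*2 = 0*2 = 0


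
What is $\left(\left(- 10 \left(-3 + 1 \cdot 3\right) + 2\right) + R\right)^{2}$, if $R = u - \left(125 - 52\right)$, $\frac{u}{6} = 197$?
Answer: $1234321$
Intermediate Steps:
$u = 1182$ ($u = 6 \cdot 197 = 1182$)
$R = 1109$ ($R = 1182 - \left(125 - 52\right) = 1182 - 73 = 1109$)
$\left(\left(- 10 \left(-3 + 1 \cdot 3\right) + 2\right) + R\right)^{2} = \left(\left(- 10 \left(-3 + 1 \cdot 3\right) + 2\right) + 1109\right)^{2} = \left(\left(- 10 \left(-3 + 3\right) + 2\right) + 1109\right)^{2} = \left(\left(\left(-10\right) 0 + 2\right) + 1109\right)^{2} = \left(\left(0 + 2\right) + 1109\right)^{2} = \left(2 + 1109\right)^{2} = 1111^{2} = 1234321$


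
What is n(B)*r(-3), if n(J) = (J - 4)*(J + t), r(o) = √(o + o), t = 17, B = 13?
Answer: 270*I*√6 ≈ 661.36*I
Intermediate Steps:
r(o) = √2*√o (r(o) = √(2*o) = √2*√o)
n(J) = (-4 + J)*(17 + J) (n(J) = (J - 4)*(J + 17) = (-4 + J)*(17 + J))
n(B)*r(-3) = (-68 + 13² + 13*13)*(√2*√(-3)) = (-68 + 169 + 169)*(√2*(I*√3)) = 270*(I*√6) = 270*I*√6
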